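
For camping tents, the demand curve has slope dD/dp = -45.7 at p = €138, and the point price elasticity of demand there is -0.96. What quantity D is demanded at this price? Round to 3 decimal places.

Ed = (dD/dp)·(p/D) ⇒ D = (dD/dp)·p/Ed = (-45.7)·138/(-0.96) = 6569.375

6569.375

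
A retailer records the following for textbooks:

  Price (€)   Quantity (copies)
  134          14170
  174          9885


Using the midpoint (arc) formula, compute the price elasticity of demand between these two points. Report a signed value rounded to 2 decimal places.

%ΔQ = (9885 − 14170) / [(14170 + 9885)/2] = -4285/12027.5 = -0.356266…
%ΔP = (174 − 134) / [(134 + 174)/2] = 40/154 = 0.259740…
Arc Ed = %ΔQ / %ΔP = (-4285/12027.5) / (40/154) = -1.3716…

-1.37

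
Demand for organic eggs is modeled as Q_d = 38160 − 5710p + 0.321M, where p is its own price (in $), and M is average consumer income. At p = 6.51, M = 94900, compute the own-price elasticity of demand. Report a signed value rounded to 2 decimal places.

At the given values, Q_d = 38160 − 5710(6.51) + 0.321(94900) = 31450.8.
∂Q_d/∂p = −5710.
E = (-5710) × (6.51/31450.8) = -1.1819…

-1.18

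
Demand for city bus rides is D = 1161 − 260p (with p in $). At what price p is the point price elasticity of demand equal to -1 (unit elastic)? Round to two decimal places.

2.23

Ed = −260p/(1161 − 260p). Set this equal to -1:
260p = 1·(1161 − 260p) ⇒ 260p(1 + 1) = 1·1161
p = 1·1161 / (260·2) = 2.2326…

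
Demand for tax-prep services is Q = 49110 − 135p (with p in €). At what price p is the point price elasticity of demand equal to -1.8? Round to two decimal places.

233.86

Ed = −135p/(49110 − 135p). Set this equal to -1.8:
135p = 1.8·(49110 − 135p) ⇒ 135p(1 + 1.8) = 1.8·49110
p = 1.8·49110 / (135·2.8) = 233.8571…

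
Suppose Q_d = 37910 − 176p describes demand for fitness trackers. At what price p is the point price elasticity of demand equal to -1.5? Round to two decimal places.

Ed = −176p/(37910 − 176p). Set this equal to -1.5:
176p = 1.5·(37910 − 176p) ⇒ 176p(1 + 1.5) = 1.5·37910
p = 1.5·37910 / (176·2.5) = 129.2386…

129.24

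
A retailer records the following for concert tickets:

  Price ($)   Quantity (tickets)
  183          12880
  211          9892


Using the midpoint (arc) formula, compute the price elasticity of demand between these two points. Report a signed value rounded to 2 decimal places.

%ΔQ = (9892 − 12880) / [(12880 + 9892)/2] = -2988/11386 = -0.262427…
%ΔP = (211 − 183) / [(183 + 211)/2] = 28/197 = 0.142131…
Arc Ed = %ΔQ / %ΔP = (-2988/11386) / (28/197) = -1.8463…

-1.85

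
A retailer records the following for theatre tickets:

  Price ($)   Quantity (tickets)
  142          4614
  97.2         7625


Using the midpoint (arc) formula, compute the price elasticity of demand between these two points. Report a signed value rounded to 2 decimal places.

%ΔQ = (7625 − 4614) / [(4614 + 7625)/2] = 3011/6119.5 = 0.492033…
%ΔP = (97.2 − 142) / [(142 + 97.2)/2] = -44.8/119.6 = -0.374581…
Arc Ed = %ΔQ / %ΔP = (3011/6119.5) / (-44.8/119.6) = -1.3135…

-1.31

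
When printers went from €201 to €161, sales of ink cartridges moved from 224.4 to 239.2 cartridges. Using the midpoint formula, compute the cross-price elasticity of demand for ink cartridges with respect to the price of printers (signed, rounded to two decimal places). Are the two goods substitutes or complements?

-0.29; complements

%ΔQ_{ink cartridges} = (239.2 − 224.4)/avg = 14.8/231.8 = 0.063848…
%ΔP_{printers} = (161 − 201)/avg = -40/181 = -0.220994…
E_cross = (14.8/231.8) / (-40/181) = -0.2889…
E_cross < 0 ⇒ the goods are complements.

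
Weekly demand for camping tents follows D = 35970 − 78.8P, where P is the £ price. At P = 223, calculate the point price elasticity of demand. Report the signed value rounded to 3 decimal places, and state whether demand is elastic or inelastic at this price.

dD/dP = −78.8. At P = 223, D = 35970 − 78.8(223) = 18397.6.
Ed = (dD/dP)·(P/D) = −78.8 × (223/18397.6) = -0.95514…
|Ed| = 0.955 < 1, so demand is inelastic.

-0.955; inelastic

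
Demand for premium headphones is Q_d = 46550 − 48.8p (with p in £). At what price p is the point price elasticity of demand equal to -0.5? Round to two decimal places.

317.96

Ed = −48.8p/(46550 − 48.8p). Set this equal to -0.5:
48.8p = 0.5·(46550 − 48.8p) ⇒ 48.8p(1 + 0.5) = 0.5·46550
p = 0.5·46550 / (48.8·1.5) = 317.9644…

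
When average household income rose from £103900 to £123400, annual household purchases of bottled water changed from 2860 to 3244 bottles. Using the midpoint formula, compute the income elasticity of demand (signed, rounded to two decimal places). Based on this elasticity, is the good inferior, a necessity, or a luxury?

0.73; necessity

%ΔQ = (3244 − 2860)/[( 2860 + 3244)/2] = 384/3052 = 0.125819…
%ΔIncome = (123400 − 103900)/[( 103900 + 123400)/2] = 19500/113650 = 0.171579…
E_income = (384/3052) / (19500/113650) = 0.7332…
0 < E_income < 1 ⇒ normal good, necessity.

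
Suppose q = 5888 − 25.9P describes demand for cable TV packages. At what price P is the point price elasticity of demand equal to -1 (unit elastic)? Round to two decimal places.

Ed = −25.9P/(5888 − 25.9P). Set this equal to -1:
25.9P = 1·(5888 − 25.9P) ⇒ 25.9P(1 + 1) = 1·5888
P = 1·5888 / (25.9·2) = 113.6679…

113.67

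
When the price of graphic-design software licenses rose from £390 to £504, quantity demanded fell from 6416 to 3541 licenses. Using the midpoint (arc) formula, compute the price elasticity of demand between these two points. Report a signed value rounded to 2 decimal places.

-2.26

%ΔQ = (3541 − 6416) / [(6416 + 3541)/2] = -2875/4978.5 = -0.577483…
%ΔP = (504 − 390) / [(390 + 504)/2] = 114/447 = 0.255033…
Arc Ed = %ΔQ / %ΔP = (-2875/4978.5) / (114/447) = -2.2643…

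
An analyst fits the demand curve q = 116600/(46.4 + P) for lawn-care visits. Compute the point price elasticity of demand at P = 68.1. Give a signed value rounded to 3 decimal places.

dq/dP = −116600/(46.4 + P)² = -8.8938. At P = 68.1, q = 1018.34.
Ed = (dq/dP)·(P/q) = (-8.8938) × (68.1/1018.34) = -0.59475…

-0.595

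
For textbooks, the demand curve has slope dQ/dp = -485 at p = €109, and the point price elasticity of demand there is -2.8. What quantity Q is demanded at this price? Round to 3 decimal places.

18880.357

Ed = (dQ/dp)·(p/Q) ⇒ Q = (dQ/dp)·p/Ed = (-485)·109/(-2.8) = 18880.35714…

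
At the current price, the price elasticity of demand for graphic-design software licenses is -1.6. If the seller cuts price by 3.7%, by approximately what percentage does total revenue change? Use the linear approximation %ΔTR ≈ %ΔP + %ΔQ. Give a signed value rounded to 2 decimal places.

%ΔQ ≈ Ed × %ΔP = (-1.6) × (-3.7%) = +5.9200%
%ΔTR ≈ %ΔP + %ΔQ = (-3.7%) + (+5.9200%) = +2.2200%

+2.22%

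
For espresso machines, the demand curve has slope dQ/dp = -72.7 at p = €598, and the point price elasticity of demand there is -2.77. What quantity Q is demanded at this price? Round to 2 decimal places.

Ed = (dQ/dp)·(p/Q) ⇒ Q = (dQ/dp)·p/Ed = (-72.7)·598/(-2.77) = 15694.8014…

15694.80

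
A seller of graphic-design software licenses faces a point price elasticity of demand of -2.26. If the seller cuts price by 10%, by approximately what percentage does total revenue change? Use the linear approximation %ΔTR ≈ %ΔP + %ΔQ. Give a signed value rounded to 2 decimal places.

+12.60%

%ΔQ ≈ Ed × %ΔP = (-2.26) × (-10%) = +22.6000%
%ΔTR ≈ %ΔP + %ΔQ = (-10%) + (+22.6000%) = +12.6000%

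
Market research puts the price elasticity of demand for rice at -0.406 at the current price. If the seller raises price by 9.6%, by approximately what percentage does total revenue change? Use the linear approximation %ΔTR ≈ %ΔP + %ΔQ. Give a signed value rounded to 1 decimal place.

%ΔQ ≈ Ed × %ΔP = (-0.406) × (+9.6%) = -3.8976%
%ΔTR ≈ %ΔP + %ΔQ = (+9.6%) + (-3.8976%) = +5.7024%

+5.7%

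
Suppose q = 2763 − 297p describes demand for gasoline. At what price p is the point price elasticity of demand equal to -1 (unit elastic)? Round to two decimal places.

4.65

Ed = −297p/(2763 − 297p). Set this equal to -1:
297p = 1·(2763 − 297p) ⇒ 297p(1 + 1) = 1·2763
p = 1·2763 / (297·2) = 4.6515…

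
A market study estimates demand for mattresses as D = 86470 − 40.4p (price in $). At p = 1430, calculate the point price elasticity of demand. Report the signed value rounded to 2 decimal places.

dD/dp = −40.4. At p = 1430, D = 86470 − 40.4(1430) = 28698.
Ed = (dD/dp)·(p/D) = −40.4 × (1430/28698) = -2.0131…

-2.01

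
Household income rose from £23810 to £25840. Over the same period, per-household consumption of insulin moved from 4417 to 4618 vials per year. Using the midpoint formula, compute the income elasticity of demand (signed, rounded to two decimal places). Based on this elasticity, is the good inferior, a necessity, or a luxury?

0.54; necessity

%ΔQ = (4618 − 4417)/[( 4417 + 4618)/2] = 201/4517.5 = 0.044493…
%ΔIncome = (25840 − 23810)/[( 23810 + 25840)/2] = 2030/24825 = 0.081772…
E_income = (201/4517.5) / (2030/24825) = 0.5441…
0 < E_income < 1 ⇒ normal good, necessity.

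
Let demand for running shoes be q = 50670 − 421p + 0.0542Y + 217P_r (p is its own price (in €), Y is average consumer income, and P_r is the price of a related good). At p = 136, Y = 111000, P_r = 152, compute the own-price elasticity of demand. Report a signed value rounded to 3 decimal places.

-1.766

At the given values, q = 50670 − 421(136) + 0.0542(111000) + 217(152) = 32414.2.
∂q/∂p = −421.
E = (-421) × (136/32414.2) = -1.76638…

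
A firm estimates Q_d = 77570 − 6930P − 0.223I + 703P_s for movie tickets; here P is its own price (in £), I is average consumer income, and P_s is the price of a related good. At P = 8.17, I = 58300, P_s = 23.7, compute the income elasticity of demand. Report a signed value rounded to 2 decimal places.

-0.53

At the given values, Q_d = 77570 − 6930(8.17) − 0.223(58300) + 703(23.7) = 24612.1.
∂Q_d/∂I = -0.223.
E = (-0.223) × (58300/24612.1) = -0.5282…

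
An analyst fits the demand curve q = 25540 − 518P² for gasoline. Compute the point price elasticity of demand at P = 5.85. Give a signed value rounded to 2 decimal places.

dq/dP = −2·518·P = -6060.6. At P = 5.85, q = 7812.745.
Ed = (dq/dP)·(P/q) = (-6060.6) × (5.85/7812.745) = -4.5380…

-4.54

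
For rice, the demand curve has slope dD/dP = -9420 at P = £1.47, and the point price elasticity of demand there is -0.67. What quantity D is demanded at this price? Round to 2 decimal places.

Ed = (dD/dP)·(P/D) ⇒ D = (dD/dP)·P/Ed = (-9420)·1.47/(-0.67) = 20667.7611…

20667.76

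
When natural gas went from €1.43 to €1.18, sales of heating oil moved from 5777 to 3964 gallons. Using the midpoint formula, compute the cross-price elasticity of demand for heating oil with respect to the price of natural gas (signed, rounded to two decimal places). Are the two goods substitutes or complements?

1.94; substitutes

%ΔQ_{heating oil} = (3964 − 5777)/avg = -1813/4870.5 = -0.372241…
%ΔP_{natural gas} = (1.18 − 1.43)/avg = -0.25/1.305 = -0.191570…
E_cross = (-1813/4870.5) / (-0.25/1.305) = 1.9430…
E_cross > 0 ⇒ the goods are substitutes.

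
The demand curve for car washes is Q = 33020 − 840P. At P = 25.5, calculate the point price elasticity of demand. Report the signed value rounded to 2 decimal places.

dQ/dP = −840. At P = 25.5, Q = 33020 − 840(25.5) = 11600.
Ed = (dQ/dP)·(P/Q) = −840 × (25.5/11600) = -1.8465…

-1.85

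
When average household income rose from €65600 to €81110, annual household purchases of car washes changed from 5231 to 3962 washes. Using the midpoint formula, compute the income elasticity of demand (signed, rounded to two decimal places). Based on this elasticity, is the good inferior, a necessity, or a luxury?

-1.31; inferior

%ΔQ = (3962 − 5231)/[( 5231 + 3962)/2] = -1269/4596.5 = -0.276079…
%ΔIncome = (81110 − 65600)/[( 65600 + 81110)/2] = 15510/73355 = 0.211437…
E_income = (-1269/4596.5) / (15510/73355) = -1.3057…
E_income < 0 ⇒ inferior good.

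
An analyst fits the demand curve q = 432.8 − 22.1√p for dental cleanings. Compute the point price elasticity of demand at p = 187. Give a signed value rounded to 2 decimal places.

-1.16

dq/dp = −22.1/(2√p) = -0.808056. At p = 187, q = 130.587.
Ed = (dq/dp)·(p/q) = (-0.808056) × (187/130.587) = -1.1571…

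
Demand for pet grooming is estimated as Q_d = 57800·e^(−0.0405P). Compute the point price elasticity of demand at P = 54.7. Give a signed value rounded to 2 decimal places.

dQ_d/dP = −0.0405·Q_d = -255.428. At P = 54.7, Q_d = 6306.87.
Ed = (dQ_d/dP)·(P/Q_d) = (-255.428) × (54.7/6306.87) = -2.2153…

-2.22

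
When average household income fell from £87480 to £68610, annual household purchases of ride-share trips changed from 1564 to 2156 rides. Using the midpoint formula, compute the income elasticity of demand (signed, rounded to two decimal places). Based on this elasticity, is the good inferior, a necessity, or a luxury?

%ΔQ = (2156 − 1564)/[( 1564 + 2156)/2] = 592/1860 = 0.318279…
%ΔIncome = (68610 − 87480)/[( 87480 + 68610)/2] = -18870/78045 = -0.241783…
E_income = (592/1860) / (-18870/78045) = -1.3163…
E_income < 0 ⇒ inferior good.

-1.32; inferior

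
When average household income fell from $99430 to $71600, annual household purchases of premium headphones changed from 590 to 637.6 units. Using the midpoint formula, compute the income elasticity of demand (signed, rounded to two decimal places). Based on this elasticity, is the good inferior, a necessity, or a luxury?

%ΔQ = (637.6 − 590)/[( 590 + 637.6)/2] = 47.6/613.8 = 0.077549…
%ΔIncome = (71600 − 99430)/[( 99430 + 71600)/2] = -27830/85515 = -0.325439…
E_income = (47.6/613.8) / (-27830/85515) = -0.2382…
E_income < 0 ⇒ inferior good.

-0.24; inferior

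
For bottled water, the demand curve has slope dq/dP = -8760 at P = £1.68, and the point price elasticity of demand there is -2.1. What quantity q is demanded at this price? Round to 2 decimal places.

Ed = (dq/dP)·(P/q) ⇒ q = (dq/dP)·P/Ed = (-8760)·1.68/(-2.1) = 7008

7008.00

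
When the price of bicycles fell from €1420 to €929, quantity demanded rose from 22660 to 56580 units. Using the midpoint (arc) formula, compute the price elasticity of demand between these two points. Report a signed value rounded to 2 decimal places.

%ΔQ = (56580 − 22660) / [(22660 + 56580)/2] = 33920/39620 = 0.856133…
%ΔP = (929 − 1420) / [(1420 + 929)/2] = -491/1174.5 = -0.418050…
Arc Ed = %ΔQ / %ΔP = (33920/39620) / (-491/1174.5) = -2.0479…

-2.05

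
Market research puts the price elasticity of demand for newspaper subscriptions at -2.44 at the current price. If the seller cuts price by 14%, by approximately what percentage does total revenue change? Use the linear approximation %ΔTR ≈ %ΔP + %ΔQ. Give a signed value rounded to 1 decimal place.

+20.2%

%ΔQ ≈ Ed × %ΔP = (-2.44) × (-14%) = +34.1600%
%ΔTR ≈ %ΔP + %ΔQ = (-14%) + (+34.1600%) = +20.1600%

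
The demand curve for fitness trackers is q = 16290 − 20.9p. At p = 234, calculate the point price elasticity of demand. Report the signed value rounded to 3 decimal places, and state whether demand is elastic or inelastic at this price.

dq/dp = −20.9. At p = 234, q = 16290 − 20.9(234) = 11399.4.
Ed = (dq/dp)·(p/q) = −20.9 × (234/11399.4) = -0.42902…
|Ed| = 0.429 < 1, so demand is inelastic.

-0.429; inelastic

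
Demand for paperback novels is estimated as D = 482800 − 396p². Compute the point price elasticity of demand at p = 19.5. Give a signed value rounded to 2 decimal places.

dD/dp = −2·396·p = -15444. At p = 19.5, D = 332221.
Ed = (dD/dp)·(p/D) = (-15444) × (19.5/332221) = -0.9064…

-0.91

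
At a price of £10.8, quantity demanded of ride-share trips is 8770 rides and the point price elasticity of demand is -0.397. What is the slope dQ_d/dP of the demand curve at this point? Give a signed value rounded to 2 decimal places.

Ed = (dQ_d/dP)·(P/Q_d) ⇒ dQ_d/dP = Ed·Q_d/P = (-0.397)·8770/10.8 = -322.3787…

-322.38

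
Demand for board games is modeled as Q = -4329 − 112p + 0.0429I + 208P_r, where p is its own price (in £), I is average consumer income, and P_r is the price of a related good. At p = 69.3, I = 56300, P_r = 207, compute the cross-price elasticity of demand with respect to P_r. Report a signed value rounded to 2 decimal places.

At the given values, Q = -4329 − 112(69.3) + 0.0429(56300) + 208(207) = 33380.67.
∂Q/∂P_r = 208.
E = (208) × (207/33380.67) = 1.2898…

1.29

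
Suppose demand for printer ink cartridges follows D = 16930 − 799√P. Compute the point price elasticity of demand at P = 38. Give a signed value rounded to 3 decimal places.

-0.205

dD/dP = −799/(2√P) = -64.8075. At P = 38, D = 12004.6.
Ed = (dD/dP)·(P/D) = (-64.8075) × (38/12004.6) = -0.20514…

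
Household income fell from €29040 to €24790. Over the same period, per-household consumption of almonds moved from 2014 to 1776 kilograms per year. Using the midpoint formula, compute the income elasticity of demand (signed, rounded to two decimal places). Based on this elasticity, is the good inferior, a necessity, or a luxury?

0.80; necessity

%ΔQ = (1776 − 2014)/[( 2014 + 1776)/2] = -238/1895 = -0.125593…
%ΔIncome = (24790 − 29040)/[( 29040 + 24790)/2] = -4250/26915 = -0.157904…
E_income = (-238/1895) / (-4250/26915) = 0.7953…
0 < E_income < 1 ⇒ normal good, necessity.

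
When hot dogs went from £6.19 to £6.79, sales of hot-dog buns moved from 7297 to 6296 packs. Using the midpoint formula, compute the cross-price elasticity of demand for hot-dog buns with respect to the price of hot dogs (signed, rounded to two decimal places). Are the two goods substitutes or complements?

%ΔQ_{hot-dog buns} = (6296 − 7297)/avg = -1001/6796.5 = -0.147281…
%ΔP_{hot dogs} = (6.79 − 6.19)/avg = 0.6/6.49 = 0.092449…
E_cross = (-1001/6796.5) / (0.6/6.49) = -1.5930…
E_cross < 0 ⇒ the goods are complements.

-1.59; complements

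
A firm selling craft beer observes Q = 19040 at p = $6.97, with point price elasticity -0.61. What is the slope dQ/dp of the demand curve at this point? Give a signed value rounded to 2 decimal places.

-1666.34

Ed = (dQ/dp)·(p/Q) ⇒ dQ/dp = Ed·Q/p = (-0.61)·19040/6.97 = -1666.3414…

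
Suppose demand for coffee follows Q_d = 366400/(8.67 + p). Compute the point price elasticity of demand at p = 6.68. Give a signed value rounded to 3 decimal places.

dQ_d/dp = −366400/(8.67 + p)² = -1555.03. At p = 6.68, Q_d = 23869.7.
Ed = (dQ_d/dp)·(p/Q_d) = (-1555.03) × (6.68/23869.7) = -0.43517…

-0.435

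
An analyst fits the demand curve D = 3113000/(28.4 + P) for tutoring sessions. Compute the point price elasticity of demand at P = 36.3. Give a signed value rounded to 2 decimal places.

dD/dP = −3113000/(28.4 + P)² = -743.653. At P = 36.3, D = 48114.4.
Ed = (dD/dP)·(P/D) = (-743.653) × (36.3/48114.4) = -0.5610…

-0.56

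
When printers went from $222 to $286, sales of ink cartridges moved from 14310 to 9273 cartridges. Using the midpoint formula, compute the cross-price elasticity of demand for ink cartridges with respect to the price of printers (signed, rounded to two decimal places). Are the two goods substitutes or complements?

%ΔQ_{ink cartridges} = (9273 − 14310)/avg = -5037/11791.5 = -0.427172…
%ΔP_{printers} = (286 − 222)/avg = 64/254 = 0.251968…
E_cross = (-5037/11791.5) / (64/254) = -1.6953…
E_cross < 0 ⇒ the goods are complements.

-1.70; complements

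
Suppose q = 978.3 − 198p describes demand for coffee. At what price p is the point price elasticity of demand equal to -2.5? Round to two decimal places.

3.53

Ed = −198p/(978.3 − 198p). Set this equal to -2.5:
198p = 2.5·(978.3 − 198p) ⇒ 198p(1 + 2.5) = 2.5·978.3
p = 2.5·978.3 / (198·3.5) = 3.5292…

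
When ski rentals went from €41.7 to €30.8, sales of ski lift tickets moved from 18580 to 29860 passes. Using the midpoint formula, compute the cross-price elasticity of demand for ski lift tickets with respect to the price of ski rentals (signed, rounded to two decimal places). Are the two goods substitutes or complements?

-1.55; complements

%ΔQ_{ski lift tickets} = (29860 − 18580)/avg = 11280/24220 = 0.465730…
%ΔP_{ski rentals} = (30.8 − 41.7)/avg = -10.9/36.25 = -0.300689…
E_cross = (11280/24220) / (-10.9/36.25) = -1.5488…
E_cross < 0 ⇒ the goods are complements.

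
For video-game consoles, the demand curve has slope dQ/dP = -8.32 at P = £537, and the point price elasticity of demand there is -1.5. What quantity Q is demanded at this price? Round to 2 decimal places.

2978.56

Ed = (dQ/dP)·(P/Q) ⇒ Q = (dQ/dP)·P/Ed = (-8.32)·537/(-1.5) = 2978.56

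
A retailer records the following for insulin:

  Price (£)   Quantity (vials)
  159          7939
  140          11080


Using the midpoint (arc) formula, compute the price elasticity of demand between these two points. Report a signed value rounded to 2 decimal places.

%ΔQ = (11080 − 7939) / [(7939 + 11080)/2] = 3141/9509.5 = 0.330301…
%ΔP = (140 − 159) / [(159 + 140)/2] = -19/149.5 = -0.127090…
Arc Ed = %ΔQ / %ΔP = (3141/9509.5) / (-19/149.5) = -2.5989…

-2.60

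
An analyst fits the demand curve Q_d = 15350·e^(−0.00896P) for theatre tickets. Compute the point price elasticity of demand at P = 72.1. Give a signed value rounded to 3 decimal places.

dQ_d/dP = −0.00896·Q_d = -72.0867. At P = 72.1, Q_d = 8045.39.
Ed = (dQ_d/dP)·(P/Q_d) = (-72.0867) × (72.1/8045.39) = -0.64601…

-0.646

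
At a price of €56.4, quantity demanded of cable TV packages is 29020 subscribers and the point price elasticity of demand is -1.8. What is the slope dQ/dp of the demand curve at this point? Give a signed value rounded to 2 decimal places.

Ed = (dQ/dp)·(p/Q) ⇒ dQ/dp = Ed·Q/p = (-1.8)·29020/56.4 = -926.1702…

-926.17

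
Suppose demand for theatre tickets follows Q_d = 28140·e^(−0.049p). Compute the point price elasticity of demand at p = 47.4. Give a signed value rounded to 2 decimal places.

-2.32

dQ_d/dp = −0.049·Q_d = -135.154. At p = 47.4, Q_d = 2758.24.
Ed = (dQ_d/dp)·(p/Q_d) = (-135.154) × (47.4/2758.24) = -2.3226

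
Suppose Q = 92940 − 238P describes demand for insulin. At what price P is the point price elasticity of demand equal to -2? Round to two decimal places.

260.34

Ed = −238P/(92940 − 238P). Set this equal to -2:
238P = 2·(92940 − 238P) ⇒ 238P(1 + 2) = 2·92940
P = 2·92940 / (238·3) = 260.3361…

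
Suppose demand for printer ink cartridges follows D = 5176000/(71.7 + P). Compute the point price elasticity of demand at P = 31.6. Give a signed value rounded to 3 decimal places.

-0.306

dD/dP = −5176000/(71.7 + P)² = -485.058. At P = 31.6, D = 50106.5.
Ed = (dD/dP)·(P/D) = (-485.058) × (31.6/50106.5) = -0.30590…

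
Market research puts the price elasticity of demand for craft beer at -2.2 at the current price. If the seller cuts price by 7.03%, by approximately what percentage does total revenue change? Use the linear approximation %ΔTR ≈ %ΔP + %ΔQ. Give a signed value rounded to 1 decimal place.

%ΔQ ≈ Ed × %ΔP = (-2.2) × (-7.03%) = +15.4660%
%ΔTR ≈ %ΔP + %ΔQ = (-7.03%) + (+15.4660%) = +8.4360%

+8.4%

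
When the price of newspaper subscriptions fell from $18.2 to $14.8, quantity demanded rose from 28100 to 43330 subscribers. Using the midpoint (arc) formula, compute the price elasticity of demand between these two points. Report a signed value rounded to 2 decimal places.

-2.07

%ΔQ = (43330 − 28100) / [(28100 + 43330)/2] = 15230/35715 = 0.426431…
%ΔP = (14.8 − 18.2) / [(18.2 + 14.8)/2] = -3.4/16.5 = -0.206060…
Arc Ed = %ΔQ / %ΔP = (15230/35715) / (-3.4/16.5) = -2.0694…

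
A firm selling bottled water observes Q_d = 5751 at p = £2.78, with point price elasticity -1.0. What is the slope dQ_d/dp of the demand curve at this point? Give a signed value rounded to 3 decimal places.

-2068.705

Ed = (dQ_d/dp)·(p/Q_d) ⇒ dQ_d/dp = Ed·Q_d/p = (-1.0)·5751/2.78 = -2068.70503…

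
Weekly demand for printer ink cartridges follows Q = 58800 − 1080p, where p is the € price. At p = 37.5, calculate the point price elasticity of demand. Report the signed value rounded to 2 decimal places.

dQ/dp = −1080. At p = 37.5, Q = 58800 − 1080(37.5) = 18300.
Ed = (dQ/dp)·(p/Q) = −1080 × (37.5/18300) = -2.2131…

-2.21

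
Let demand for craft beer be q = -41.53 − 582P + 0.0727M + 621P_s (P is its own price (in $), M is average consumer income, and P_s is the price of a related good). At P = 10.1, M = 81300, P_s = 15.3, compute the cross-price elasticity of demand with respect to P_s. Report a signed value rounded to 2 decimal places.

1.00

At the given values, q = -41.53 − 582(10.1) + 0.0727(81300) + 621(15.3) = 9492.08.
∂q/∂P_s = 621.
E = (621) × (15.3/9492.08) = 1.0009…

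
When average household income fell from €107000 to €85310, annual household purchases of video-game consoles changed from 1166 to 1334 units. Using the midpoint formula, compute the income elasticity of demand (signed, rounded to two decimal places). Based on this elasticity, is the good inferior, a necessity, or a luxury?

%ΔQ = (1334 − 1166)/[( 1166 + 1334)/2] = 168/1250 = 0.1344
%ΔIncome = (85310 − 107000)/[( 107000 + 85310)/2] = -21690/96155 = -0.225573…
E_income = (168/1250) / (-21690/96155) = -0.5958…
E_income < 0 ⇒ inferior good.

-0.60; inferior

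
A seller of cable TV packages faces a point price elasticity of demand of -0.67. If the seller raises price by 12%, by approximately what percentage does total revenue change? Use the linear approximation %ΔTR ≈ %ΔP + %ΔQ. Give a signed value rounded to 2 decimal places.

+3.96%

%ΔQ ≈ Ed × %ΔP = (-0.67) × (+12%) = -8.0400%
%ΔTR ≈ %ΔP + %ΔQ = (+12%) + (-8.0400%) = +3.9600%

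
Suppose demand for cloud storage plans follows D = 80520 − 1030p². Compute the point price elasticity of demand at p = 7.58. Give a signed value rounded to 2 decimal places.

-5.55

dD/dp = −2·1030·p = -15614.8. At p = 7.58, D = 21339.908.
Ed = (dD/dp)·(p/D) = (-15614.8) × (7.58/21339.908) = -5.5464…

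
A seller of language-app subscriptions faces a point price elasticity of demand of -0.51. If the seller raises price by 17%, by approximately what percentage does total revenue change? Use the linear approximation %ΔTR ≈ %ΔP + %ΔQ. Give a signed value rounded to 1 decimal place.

%ΔQ ≈ Ed × %ΔP = (-0.51) × (+17%) = -8.6700%
%ΔTR ≈ %ΔP + %ΔQ = (+17%) + (-8.6700%) = +8.3300%

+8.3%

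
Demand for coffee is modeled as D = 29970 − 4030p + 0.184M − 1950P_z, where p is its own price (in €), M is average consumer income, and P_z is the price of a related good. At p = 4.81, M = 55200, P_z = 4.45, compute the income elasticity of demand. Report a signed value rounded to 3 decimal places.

0.842

At the given values, D = 29970 − 4030(4.81) + 0.184(55200) − 1950(4.45) = 12065.
∂D/∂M = 0.184.
E = (0.184) × (55200/12065) = 0.84184…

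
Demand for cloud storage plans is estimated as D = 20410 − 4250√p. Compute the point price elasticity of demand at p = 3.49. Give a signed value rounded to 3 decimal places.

-0.318

dD/dp = −4250/(2√p) = -1137.49. At p = 3.49, D = 12470.3.
Ed = (dD/dp)·(p/D) = (-1137.49) × (3.49/12470.3) = -0.31834…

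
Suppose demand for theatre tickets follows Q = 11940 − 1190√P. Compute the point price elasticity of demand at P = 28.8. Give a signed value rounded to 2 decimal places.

-0.57

dQ/dP = −1190/(2√P) = -110.872. At P = 28.8, Q = 5553.79.
Ed = (dQ/dP)·(P/Q) = (-110.872) × (28.8/5553.79) = -0.5749…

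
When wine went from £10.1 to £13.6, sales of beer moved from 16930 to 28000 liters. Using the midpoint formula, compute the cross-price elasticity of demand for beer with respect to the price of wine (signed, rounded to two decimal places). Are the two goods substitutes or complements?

1.67; substitutes

%ΔQ_{beer} = (28000 − 16930)/avg = 11070/22465 = 0.492766…
%ΔP_{wine} = (13.6 − 10.1)/avg = 3.5/11.85 = 0.295358…
E_cross = (11070/22465) / (3.5/11.85) = 1.6683…
E_cross > 0 ⇒ the goods are substitutes.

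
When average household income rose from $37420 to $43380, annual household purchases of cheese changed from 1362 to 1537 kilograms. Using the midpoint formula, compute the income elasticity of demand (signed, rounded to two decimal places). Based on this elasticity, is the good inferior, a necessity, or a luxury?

%ΔQ = (1537 − 1362)/[( 1362 + 1537)/2] = 175/1449.5 = 0.120731…
%ΔIncome = (43380 − 37420)/[( 37420 + 43380)/2] = 5960/40400 = 0.147524…
E_income = (175/1449.5) / (5960/40400) = 0.8183…
0 < E_income < 1 ⇒ normal good, necessity.

0.82; necessity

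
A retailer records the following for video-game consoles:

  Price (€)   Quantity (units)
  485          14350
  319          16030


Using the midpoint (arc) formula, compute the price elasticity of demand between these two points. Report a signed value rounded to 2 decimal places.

-0.27

%ΔQ = (16030 − 14350) / [(14350 + 16030)/2] = 1680/15190 = 0.110599…
%ΔP = (319 − 485) / [(485 + 319)/2] = -166/402 = -0.412935…
Arc Ed = %ΔQ / %ΔP = (1680/15190) / (-166/402) = -0.2678…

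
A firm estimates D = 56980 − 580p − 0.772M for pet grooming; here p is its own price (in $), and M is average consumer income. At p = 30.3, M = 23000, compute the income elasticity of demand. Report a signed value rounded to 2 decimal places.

At the given values, D = 56980 − 580(30.3) − 0.772(23000) = 21650.
∂D/∂M = -0.772.
E = (-0.772) × (23000/21650) = -0.8201…

-0.82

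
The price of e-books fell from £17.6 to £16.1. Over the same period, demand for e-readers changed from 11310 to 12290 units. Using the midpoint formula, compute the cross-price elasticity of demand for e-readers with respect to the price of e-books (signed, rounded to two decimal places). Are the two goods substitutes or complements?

%ΔQ_{e-readers} = (12290 − 11310)/avg = 980/11800 = 0.083050…
%ΔP_{e-books} = (16.1 − 17.6)/avg = -1.5/16.85 = -0.089020…
E_cross = (980/11800) / (-1.5/16.85) = -0.9329…
E_cross < 0 ⇒ the goods are complements.

-0.93; complements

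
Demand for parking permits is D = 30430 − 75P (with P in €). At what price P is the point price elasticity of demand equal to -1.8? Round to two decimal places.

Ed = −75P/(30430 − 75P). Set this equal to -1.8:
75P = 1.8·(30430 − 75P) ⇒ 75P(1 + 1.8) = 1.8·30430
P = 1.8·30430 / (75·2.8) = 260.8285…

260.83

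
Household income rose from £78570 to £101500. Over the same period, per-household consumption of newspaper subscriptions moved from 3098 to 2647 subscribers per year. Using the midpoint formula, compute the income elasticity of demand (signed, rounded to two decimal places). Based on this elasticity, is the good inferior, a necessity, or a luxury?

-0.62; inferior

%ΔQ = (2647 − 3098)/[( 3098 + 2647)/2] = -451/2872.5 = -0.157006…
%ΔIncome = (101500 − 78570)/[( 78570 + 101500)/2] = 22930/90035 = 0.254678…
E_income = (-451/2872.5) / (22930/90035) = -0.6164…
E_income < 0 ⇒ inferior good.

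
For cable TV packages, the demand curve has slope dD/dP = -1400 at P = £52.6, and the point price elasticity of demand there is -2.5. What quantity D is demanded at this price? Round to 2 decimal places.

29456.00

Ed = (dD/dP)·(P/D) ⇒ D = (dD/dP)·P/Ed = (-1400)·52.6/(-2.5) = 29456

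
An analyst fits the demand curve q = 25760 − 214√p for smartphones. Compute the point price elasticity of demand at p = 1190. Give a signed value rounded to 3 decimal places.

dq/dp = −214/(2√p) = -3.10178. At p = 1190, q = 18377.8.
Ed = (dq/dp)·(p/q) = (-3.10178) × (1190/18377.8) = -0.20084…

-0.201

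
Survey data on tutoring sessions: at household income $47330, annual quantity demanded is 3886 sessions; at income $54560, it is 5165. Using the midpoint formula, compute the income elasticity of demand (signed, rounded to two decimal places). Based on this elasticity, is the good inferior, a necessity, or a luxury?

1.99; luxury

%ΔQ = (5165 − 3886)/[( 3886 + 5165)/2] = 1279/4525.5 = 0.282620…
%ΔIncome = (54560 − 47330)/[( 47330 + 54560)/2] = 7230/50945 = 0.141917…
E_income = (1279/4525.5) / (7230/50945) = 1.9914…
E_income > 1 ⇒ normal good, luxury.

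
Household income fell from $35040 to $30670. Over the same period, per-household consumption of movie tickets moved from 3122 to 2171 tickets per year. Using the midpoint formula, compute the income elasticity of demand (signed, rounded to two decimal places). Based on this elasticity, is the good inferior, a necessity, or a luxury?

2.70; luxury

%ΔQ = (2171 − 3122)/[( 3122 + 2171)/2] = -951/2646.5 = -0.359342…
%ΔIncome = (30670 − 35040)/[( 35040 + 30670)/2] = -4370/32855 = -0.133008…
E_income = (-951/2646.5) / (-4370/32855) = 2.7016…
E_income > 1 ⇒ normal good, luxury.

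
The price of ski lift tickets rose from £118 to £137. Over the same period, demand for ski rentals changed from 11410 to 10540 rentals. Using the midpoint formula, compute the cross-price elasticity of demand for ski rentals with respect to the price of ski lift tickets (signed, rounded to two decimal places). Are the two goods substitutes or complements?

%ΔQ_{ski rentals} = (10540 − 11410)/avg = -870/10975 = -0.079271…
%ΔP_{ski lift tickets} = (137 − 118)/avg = 19/127.5 = 0.149019…
E_cross = (-870/10975) / (19/127.5) = -0.5319…
E_cross < 0 ⇒ the goods are complements.

-0.53; complements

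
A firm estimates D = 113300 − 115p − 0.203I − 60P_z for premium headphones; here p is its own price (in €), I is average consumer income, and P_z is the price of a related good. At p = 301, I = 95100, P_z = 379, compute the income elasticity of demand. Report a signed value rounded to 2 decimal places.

-0.53

At the given values, D = 113300 − 115(301) − 0.203(95100) − 60(379) = 36639.7.
∂D/∂I = -0.203.
E = (-0.203) × (95100/36639.7) = -0.5268…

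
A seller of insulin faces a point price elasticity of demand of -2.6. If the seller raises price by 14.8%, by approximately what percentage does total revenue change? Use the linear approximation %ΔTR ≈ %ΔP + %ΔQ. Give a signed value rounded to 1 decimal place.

%ΔQ ≈ Ed × %ΔP = (-2.6) × (+14.8%) = -38.4800%
%ΔTR ≈ %ΔP + %ΔQ = (+14.8%) + (-38.4800%) = -23.6800%

-23.7%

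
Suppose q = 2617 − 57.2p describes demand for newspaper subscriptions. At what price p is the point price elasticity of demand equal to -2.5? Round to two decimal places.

Ed = −57.2p/(2617 − 57.2p). Set this equal to -2.5:
57.2p = 2.5·(2617 − 57.2p) ⇒ 57.2p(1 + 2.5) = 2.5·2617
p = 2.5·2617 / (57.2·3.5) = 32.6798…

32.68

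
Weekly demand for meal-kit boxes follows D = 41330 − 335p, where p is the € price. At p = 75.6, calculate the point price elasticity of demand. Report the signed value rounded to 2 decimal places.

-1.58

dD/dp = −335. At p = 75.6, D = 41330 − 335(75.6) = 16004.
Ed = (dD/dp)·(p/D) = −335 × (75.6/16004) = -1.5824…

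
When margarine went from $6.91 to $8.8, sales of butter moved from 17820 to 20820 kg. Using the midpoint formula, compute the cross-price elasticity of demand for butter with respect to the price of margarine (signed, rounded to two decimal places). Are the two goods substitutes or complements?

0.65; substitutes

%ΔQ_{butter} = (20820 − 17820)/avg = 3000/19320 = 0.155279…
%ΔP_{margarine} = (8.8 − 6.91)/avg = 1.89/7.855 = 0.240611…
E_cross = (3000/19320) / (1.89/7.855) = 0.6453…
E_cross > 0 ⇒ the goods are substitutes.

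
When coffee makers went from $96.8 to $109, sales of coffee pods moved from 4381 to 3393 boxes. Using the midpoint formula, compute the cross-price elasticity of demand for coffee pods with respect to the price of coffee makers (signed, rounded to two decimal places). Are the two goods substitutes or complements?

%ΔQ_{coffee pods} = (3393 − 4381)/avg = -988/3887 = -0.254180…
%ΔP_{coffee makers} = (109 − 96.8)/avg = 12.2/102.9 = 0.118561…
E_cross = (-988/3887) / (12.2/102.9) = -2.1438…
E_cross < 0 ⇒ the goods are complements.

-2.14; complements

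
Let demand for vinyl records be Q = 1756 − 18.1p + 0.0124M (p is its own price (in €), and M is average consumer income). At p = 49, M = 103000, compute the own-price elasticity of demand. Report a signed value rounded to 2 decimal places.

At the given values, Q = 1756 − 18.1(49) + 0.0124(103000) = 2146.3.
∂Q/∂p = −18.1.
E = (-18.1) × (49/2146.3) = -0.4132…

-0.41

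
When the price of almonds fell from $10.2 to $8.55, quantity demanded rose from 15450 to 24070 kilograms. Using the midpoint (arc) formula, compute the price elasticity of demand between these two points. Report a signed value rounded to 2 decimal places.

%ΔQ = (24070 − 15450) / [(15450 + 24070)/2] = 8620/19760 = 0.436234…
%ΔP = (8.55 − 10.2) / [(10.2 + 8.55)/2] = -1.65/9.375 = -0.176
Arc Ed = %ΔQ / %ΔP = (8620/19760) / (-1.65/9.375) = -2.4786…

-2.48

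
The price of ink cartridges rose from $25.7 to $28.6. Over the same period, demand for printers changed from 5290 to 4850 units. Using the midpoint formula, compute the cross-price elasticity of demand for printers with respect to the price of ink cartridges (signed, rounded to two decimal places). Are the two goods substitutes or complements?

%ΔQ_{printers} = (4850 − 5290)/avg = -440/5070 = -0.086785…
%ΔP_{ink cartridges} = (28.6 − 25.7)/avg = 2.9/27.15 = 0.106813…
E_cross = (-440/5070) / (2.9/27.15) = -0.8124…
E_cross < 0 ⇒ the goods are complements.

-0.81; complements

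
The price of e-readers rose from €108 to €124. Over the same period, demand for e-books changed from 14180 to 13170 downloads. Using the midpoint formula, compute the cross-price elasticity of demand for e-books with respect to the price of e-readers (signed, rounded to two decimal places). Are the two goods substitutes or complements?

%ΔQ_{e-books} = (13170 − 14180)/avg = -1010/13675 = -0.073857…
%ΔP_{e-readers} = (124 − 108)/avg = 16/116 = 0.137931…
E_cross = (-1010/13675) / (16/116) = -0.5354…
E_cross < 0 ⇒ the goods are complements.

-0.54; complements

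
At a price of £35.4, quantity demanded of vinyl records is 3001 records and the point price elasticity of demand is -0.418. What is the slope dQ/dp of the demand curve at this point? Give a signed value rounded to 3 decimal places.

Ed = (dQ/dp)·(p/Q) ⇒ dQ/dp = Ed·Q/p = (-0.418)·3001/35.4 = -35.43553…

-35.436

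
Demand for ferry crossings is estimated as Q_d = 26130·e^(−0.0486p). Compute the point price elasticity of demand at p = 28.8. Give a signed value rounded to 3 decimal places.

-1.400

dQ_d/dp = −0.0486·Q_d = -313.258. At p = 28.8, Q_d = 6445.64.
Ed = (dQ_d/dp)·(p/Q_d) = (-313.258) × (28.8/6445.64) = -1.39968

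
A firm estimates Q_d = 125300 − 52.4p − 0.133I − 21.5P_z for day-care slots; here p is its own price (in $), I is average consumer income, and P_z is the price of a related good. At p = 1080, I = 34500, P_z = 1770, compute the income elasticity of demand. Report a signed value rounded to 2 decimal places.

-0.18

At the given values, Q_d = 125300 − 52.4(1080) − 0.133(34500) − 21.5(1770) = 26064.5.
∂Q_d/∂I = -0.133.
E = (-0.133) × (34500/26064.5) = -0.1760…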